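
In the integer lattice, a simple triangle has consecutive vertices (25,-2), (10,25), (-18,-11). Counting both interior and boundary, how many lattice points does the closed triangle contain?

By the shoelace formula, twice the signed area is |(25·25 − 10·(-2)) + (10·(-11) − (-18)·25) + ((-18)·(-2) − 25·(-11))| = 1296, so the area is 648.
Along each edge there are gcd(|Δx|,|Δy|)+1 lattice points, so counting each shared vertex once the boundary has gcd(15,27) + gcd(28,36) + gcd(43,9) = 3+4+1 = 8.
Pick's theorem gives I = A − B/2 + 1 = 648 − 8/2 + 1 = 645, so the closed region contains I + B = 645 + 8 = 653 lattice points.

653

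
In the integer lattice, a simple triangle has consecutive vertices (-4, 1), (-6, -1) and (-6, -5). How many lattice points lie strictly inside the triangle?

By the shoelace formula, twice the signed area is |((-4)·(-1) − (-6)·1) + ((-6)·(-5) − (-6)·(-1)) + ((-6)·1 − (-4)·(-5))| = 8, so the area is 4.
Along each edge there are gcd(|Δx|,|Δy|)+1 lattice points, so counting each shared vertex once the boundary has gcd(2,2) + gcd(0,4) + gcd(2,6) = 2+4+2 = 8.
Pick's theorem gives I = A − B/2 + 1 = 4 − 8/2 + 1 = 1.

1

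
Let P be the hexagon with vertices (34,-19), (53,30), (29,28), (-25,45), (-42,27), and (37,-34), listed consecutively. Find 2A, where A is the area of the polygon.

6743

The shoelace formula gives twice the area as |(34·30 − 53·(-19)) + (53·28 − 29·30) + (29·45 − (-25)·28) + ((-25)·27 − (-42)·45) + ((-42)·(-34) − 37·27) + (37·(-19) − 34·(-34))| = 6743, so the area is 6743/2.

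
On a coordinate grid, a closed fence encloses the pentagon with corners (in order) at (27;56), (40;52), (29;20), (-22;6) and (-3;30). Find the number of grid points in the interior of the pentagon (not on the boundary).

1273

Using the shoelace formula, 2A = |(27·52 − 40·56) + (40·20 − 29·52) + (29·6 − (-22)·20) + ((-22)·30 − (-3)·6) + ((-3)·56 − 27·30)| = 2550, so the area is 1275.
The number of boundary lattice points is Σ gcd(|Δx|,|Δy|) = gcd(13,4) + gcd(11,32) + gcd(51,14) + gcd(19,24) + gcd(30,26) = 1+1+1+1+2 = 6.
Pick's theorem gives I = A − B/2 + 1 = 1275 − 6/2 + 1 = 1273.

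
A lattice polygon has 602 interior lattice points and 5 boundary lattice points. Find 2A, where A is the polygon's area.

1207

Pick's theorem states A = I + B/2 − 1, so A = 602 + 5/2 − 1 = 1207/2.
Hence 2A = 1207.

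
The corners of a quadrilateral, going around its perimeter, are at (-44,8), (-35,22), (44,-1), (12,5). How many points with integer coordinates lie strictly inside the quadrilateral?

535

The shoelace formula gives twice the area as |[(-44)·22 − (-35)·8] + [(-35)·(-1) − 44·22] + [44·5 − 12·(-1)] + [12·8 − (-44)·5]| = 1073, so the area is 1073/2.
Summing gcd(|Δx|,|Δy|) over the edges gives the boundary count: gcd(9,14) + gcd(79,23) + gcd(32,6) + gcd(56,3) = 1+1+2+1 = 5.
Pick's theorem gives I = A − B/2 + 1 = 1073/2 − 5/2 + 1 = 535.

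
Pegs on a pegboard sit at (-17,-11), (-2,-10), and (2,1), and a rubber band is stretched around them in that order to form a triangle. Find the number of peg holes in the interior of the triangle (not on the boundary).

By the shoelace formula, twice the signed area is |((-17)·(-10) − (-2)·(-11)) + ((-2)·1 − 2·(-10)) + (2·(-11) − (-17)·1)| = 161, so the area is 161/2.
The number of boundary lattice points is Σ gcd(|Δx|,|Δy|) = gcd(15,1) + gcd(4,11) + gcd(19,12) = 1+1+1 = 3.
By Pick's theorem A = I + B/2 − 1, so I = 161/2 − 3/2 + 1 = 80.

80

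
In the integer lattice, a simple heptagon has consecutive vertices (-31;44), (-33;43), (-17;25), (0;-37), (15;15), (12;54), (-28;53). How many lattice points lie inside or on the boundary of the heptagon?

2206

Using the shoelace formula, 2A = |((-31)·43 − (-33)·44) + ((-33)·25 − (-17)·43) + ((-17)·(-37) − 0·25) + (0·15 − 15·(-37)) + (15·54 − 12·15) + (12·53 − (-28)·54) + ((-28)·44 − (-31)·53)| = 4398, so the area is 2199.
Summing gcd(|Δx|,|Δy|) over the edges gives the boundary count: gcd(2,1) + gcd(16,18) + gcd(17,62) + gcd(15,52) + gcd(3,39) + gcd(40,1) + gcd(3,9) = 1+2+1+1+3+1+3 = 12.
Pick's theorem gives I = A − B/2 + 1 = 2199 − 12/2 + 1 = 2194, so the closed region contains I + B = 2194 + 12 = 2206 lattice points.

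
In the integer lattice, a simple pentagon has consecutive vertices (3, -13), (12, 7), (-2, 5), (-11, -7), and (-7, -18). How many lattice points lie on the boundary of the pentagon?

12

The number of boundary lattice points is Σ gcd(|Δx|,|Δy|) = gcd(9,20) + gcd(14,2) + gcd(9,12) + gcd(4,11) + gcd(10,5) = 1+2+3+1+5 = 12.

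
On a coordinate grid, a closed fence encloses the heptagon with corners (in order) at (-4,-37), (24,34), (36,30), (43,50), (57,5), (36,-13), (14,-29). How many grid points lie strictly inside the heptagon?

The shoelace formula gives twice the area as |[(-4)·34 − 24·(-37)] + [24·30 − 36·34] + [36·50 − 43·30] + [43·5 − 57·50] + [57·(-13) − 36·5] + [36·(-29) − 14·(-13)] + [14·(-37) − (-4)·(-29)]| = 4294, so the area is 2147.
The number of boundary lattice points is Σ gcd(|Δx|,|Δy|) = gcd(28,71) + gcd(12,4) + gcd(7,20) + gcd(14,45) + gcd(21,18) + gcd(22,16) + gcd(18,8) = 1+4+1+1+3+2+2 = 14.
Pick's theorem gives I = A − B/2 + 1 = 2147 − 14/2 + 1 = 2141.

2141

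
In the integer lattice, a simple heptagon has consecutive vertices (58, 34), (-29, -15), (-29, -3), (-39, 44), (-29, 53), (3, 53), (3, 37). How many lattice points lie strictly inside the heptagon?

3071

Using the shoelace formula, 2A = |(58·(-15) − (-29)·34) + ((-29)·(-3) − (-29)·(-15)) + ((-29)·44 − (-39)·(-3)) + ((-39)·53 − (-29)·44) + ((-29)·53 − 3·53) + (3·37 − 3·53) + (3·34 − 58·37)| = 6204, so the area is 3102.
Summing gcd(|Δx|,|Δy|) over the edges gives the boundary count: gcd(87,49) + gcd(0,12) + gcd(10,47) + gcd(10,9) + gcd(32,0) + gcd(0,16) + gcd(55,3) = 1+12+1+1+32+16+1 = 64.
By Pick's theorem A = I + B/2 − 1, so I = 3102 − 64/2 + 1 = 3071.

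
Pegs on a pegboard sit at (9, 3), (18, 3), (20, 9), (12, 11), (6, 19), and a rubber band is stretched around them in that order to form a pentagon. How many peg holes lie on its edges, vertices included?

16

The number of boundary lattice points is Σ gcd(|Δx|,|Δy|) = gcd(9,0) + gcd(2,6) + gcd(8,2) + gcd(6,8) + gcd(3,16) = 9+2+2+2+1 = 16.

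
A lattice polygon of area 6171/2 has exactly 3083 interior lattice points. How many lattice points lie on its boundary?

Pick's theorem gives A = I + B/2 − 1, so B = 2(A − I + 1) = 2(6171/2 − 3083 + 1) = 7.

7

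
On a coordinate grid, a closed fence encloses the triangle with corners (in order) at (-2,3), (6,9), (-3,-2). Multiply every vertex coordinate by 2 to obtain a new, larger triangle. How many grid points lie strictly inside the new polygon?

65

Using the shoelace formula, 2A = |[(-2)·9 − 6·3] + [6·(-2) − (-3)·9] + [(-3)·3 − (-2)·(-2)]| = 34, so the area is 17.
Along each edge there are gcd(|Δx|,|Δy|)+1 lattice points, so counting each shared vertex once the boundary has gcd(8,6) + gcd(9,11) + gcd(1,5) = 2+1+1 = 4.
Scaling by 2 multiplies the area by 2² = 4 (so the new area is 68) and multiplies the boundary lattice-point count by 2, giving 8.
By Pick's theorem, the interior count of the dilated polygon is 68 − 8/2 + 1 = 65.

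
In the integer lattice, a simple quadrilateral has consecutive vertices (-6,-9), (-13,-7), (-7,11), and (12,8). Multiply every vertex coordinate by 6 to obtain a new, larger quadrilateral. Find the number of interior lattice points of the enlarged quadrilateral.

9244

By the shoelace formula, twice the signed area is |((-6)·(-7) − (-13)·(-9)) + ((-13)·11 − (-7)·(-7)) + ((-7)·8 − 12·11) + (12·(-9) − (-6)·8)| = 515, so the area is 257.5.
The number of boundary lattice points is Σ gcd(|Δx|,|Δy|) = gcd(7,2) + gcd(6,18) + gcd(19,3) + gcd(18,17) = 1+6+1+1 = 9.
Scaling by 6 multiplies the area by 6² = 36 (so the new area is 9270) and multiplies the boundary lattice-point count by 6, giving 54.
By Pick's theorem, the interior count of the dilated polygon is 9270 − 54/2 + 1 = 9244.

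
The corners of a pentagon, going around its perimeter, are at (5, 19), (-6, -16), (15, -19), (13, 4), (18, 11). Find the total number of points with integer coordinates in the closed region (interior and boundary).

The shoelace formula gives twice the area as |[5·(-16) − (-6)·19] + [(-6)·(-19) − 15·(-16)] + [15·4 − 13·(-19)] + [13·11 − 18·4] + [18·19 − 5·11]| = 1053, so the area is 1053/2.
Along each edge there are gcd(|Δx|,|Δy|)+1 lattice points, so counting each shared vertex once the boundary has gcd(11,35) + gcd(21,3) + gcd(2,23) + gcd(5,7) + gcd(13,8) = 1+3+1+1+1 = 7.
Pick's theorem gives I = A − B/2 + 1 = 1053/2 − 7/2 + 1 = 524, so the closed region contains I + B = 524 + 7 = 531 lattice points.

531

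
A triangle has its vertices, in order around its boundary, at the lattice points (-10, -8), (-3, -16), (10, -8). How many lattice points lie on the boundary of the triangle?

22

Summing gcd(|Δx|,|Δy|) over the edges gives the boundary count: gcd(7,8) + gcd(13,8) + gcd(20,0) = 1+1+20 = 22.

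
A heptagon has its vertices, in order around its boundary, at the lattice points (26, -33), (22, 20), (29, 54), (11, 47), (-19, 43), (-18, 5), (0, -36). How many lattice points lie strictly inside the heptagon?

Using the shoelace formula, 2A = |(26·20 − 22·(-33)) + (22·54 − 29·20) + (29·47 − 11·54) + (11·43 − (-19)·47) + ((-19)·5 − (-18)·43) + ((-18)·(-36) − 0·5) + (0·(-33) − 26·(-36))| = 6252, so the area is 3126.
Summing gcd(|Δx|,|Δy|) over the edges gives the boundary count: gcd(4,53) + gcd(7,34) + gcd(18,7) + gcd(30,4) + gcd(1,38) + gcd(18,41) + gcd(26,3) = 1+1+1+2+1+1+1 = 8.
By Pick's theorem A = I + B/2 − 1, so I = 3126 − 8/2 + 1 = 3123.

3123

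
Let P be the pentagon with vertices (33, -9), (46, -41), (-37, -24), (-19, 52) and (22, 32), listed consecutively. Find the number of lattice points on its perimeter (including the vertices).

Summing gcd(|Δx|,|Δy|) over the edges gives the boundary count: gcd(13,32) + gcd(83,17) + gcd(18,76) + gcd(41,20) + gcd(11,41) = 1+1+2+1+1 = 6.

6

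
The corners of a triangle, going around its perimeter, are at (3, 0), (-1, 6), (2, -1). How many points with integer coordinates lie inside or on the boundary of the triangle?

Using the shoelace formula, 2A = |[3·6 − (-1)·0] + [(-1)·(-1) − 2·6] + [2·0 − 3·(-1)]| = 10, so the area is 5.
Summing gcd(|Δx|,|Δy|) over the edges gives the boundary count: gcd(4,6) + gcd(3,7) + gcd(1,1) = 2+1+1 = 4.
Pick's theorem gives I = A − B/2 + 1 = 5 − 4/2 + 1 = 4, so the closed region contains I + B = 4 + 4 = 8 lattice points.

8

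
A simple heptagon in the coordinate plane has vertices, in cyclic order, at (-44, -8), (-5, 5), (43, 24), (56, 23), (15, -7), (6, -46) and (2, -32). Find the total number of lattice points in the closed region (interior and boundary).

By the shoelace formula, twice the signed area is |((-44)·5 − (-5)·(-8)) + ((-5)·24 − 43·5) + (43·23 − 56·24) + (56·(-7) − 15·23) + (15·(-46) − 6·(-7)) + (6·(-32) − 2·(-46)) + (2·(-8) − (-44)·(-32))| = 3859, so the area is 1929.5.
Summing gcd(|Δx|,|Δy|) over the edges gives the boundary count: gcd(39,13) + gcd(48,19) + gcd(13,1) + gcd(41,30) + gcd(9,39) + gcd(4,14) + gcd(46,24) = 13+1+1+1+3+2+2 = 23.
Pick's theorem gives I = A − B/2 + 1 = 1929.5 − 23/2 + 1 = 1919, so the closed region contains I + B = 1919 + 23 = 1942 lattice points.

1942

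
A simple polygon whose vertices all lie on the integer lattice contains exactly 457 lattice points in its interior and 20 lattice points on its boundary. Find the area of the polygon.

466

Pick's theorem states A = I + B/2 − 1, so A = 457 + 20/2 − 1 = 466.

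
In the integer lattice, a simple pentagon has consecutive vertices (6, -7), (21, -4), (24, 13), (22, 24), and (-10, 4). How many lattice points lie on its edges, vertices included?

The number of boundary lattice points is Σ gcd(|Δx|,|Δy|) = gcd(15,3) + gcd(3,17) + gcd(2,11) + gcd(32,20) + gcd(16,11) = 3+1+1+4+1 = 10.

10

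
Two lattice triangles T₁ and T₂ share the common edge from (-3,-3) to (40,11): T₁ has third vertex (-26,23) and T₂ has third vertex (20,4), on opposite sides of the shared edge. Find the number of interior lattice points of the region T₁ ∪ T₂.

The union is the simple quadrilateral with vertices (-3,-3), (-26,23), (40,11), (20,4) in order.
By the shoelace formula, twice the signed area is |((-3)·23 − (-26)·(-3)) + ((-26)·11 − 40·23) + (40·4 − 20·11) + (20·(-3) − (-3)·4)| = 1461, so the area is 1461/2.
Summing gcd(|Δx|,|Δy|) over the edges gives the boundary count: gcd(23,26) + gcd(66,12) + gcd(20,7) + gcd(23,7) = 1+6+1+1 = 9.
By Pick's theorem I = A − B/2 + 1 = 1461/2 − 9/2 + 1 = 727.

727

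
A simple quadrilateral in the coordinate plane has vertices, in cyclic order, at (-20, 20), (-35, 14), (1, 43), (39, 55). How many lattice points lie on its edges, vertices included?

Summing gcd(|Δx|,|Δy|) over the edges gives the boundary count: gcd(15,6) + gcd(36,29) + gcd(38,12) + gcd(59,35) = 3+1+2+1 = 7.

7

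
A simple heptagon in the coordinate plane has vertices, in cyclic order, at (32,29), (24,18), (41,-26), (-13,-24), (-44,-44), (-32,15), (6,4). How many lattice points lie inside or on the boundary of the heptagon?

2769

Using the shoelace formula, 2A = |(32·18 − 24·29) + (24·(-26) − 41·18) + (41·(-24) − (-13)·(-26)) + ((-13)·(-44) − (-44)·(-24)) + ((-44)·15 − (-32)·(-44)) + ((-32)·4 − 6·15) + (6·29 − 32·4)| = 5528, so the area is 2764.
The number of boundary lattice points is Σ gcd(|Δx|,|Δy|) = gcd(8,11) + gcd(17,44) + gcd(54,2) + gcd(31,20) + gcd(12,59) + gcd(38,11) + gcd(26,25) = 1+1+2+1+1+1+1 = 8.
Pick's theorem gives I = A − B/2 + 1 = 2764 − 8/2 + 1 = 2761, so the closed region contains I + B = 2761 + 8 = 2769 lattice points.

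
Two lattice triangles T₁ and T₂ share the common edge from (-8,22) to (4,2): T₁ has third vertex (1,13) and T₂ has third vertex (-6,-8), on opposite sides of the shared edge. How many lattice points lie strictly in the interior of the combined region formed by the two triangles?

The union is the simple quadrilateral with vertices (-8,22), (1,13), (4,2), (-6,-8) in order.
Using the shoelace formula, 2A = |((-8)·13 − 1·22) + (1·2 − 4·13) + (4·(-8) − (-6)·2) + ((-6)·22 − (-8)·(-8))| = 392, so the area is 196.
Summing gcd(|Δx|,|Δy|) over the edges gives the boundary count: gcd(9,9) + gcd(3,11) + gcd(10,10) + gcd(2,30) = 9+1+10+2 = 22.
By Pick's theorem I = A − B/2 + 1 = 196 − 22/2 + 1 = 186.

186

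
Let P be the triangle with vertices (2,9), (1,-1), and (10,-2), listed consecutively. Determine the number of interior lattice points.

By the shoelace formula, twice the signed area is |(2·(-1) − 1·9) + (1·(-2) − 10·(-1)) + (10·9 − 2·(-2))| = 91, so the area is 45.5.
The number of boundary lattice points is Σ gcd(|Δx|,|Δy|) = gcd(1,10) + gcd(9,1) + gcd(8,11) = 1+1+1 = 3.
Pick's theorem gives I = A − B/2 + 1 = 45.5 − 3/2 + 1 = 45.

45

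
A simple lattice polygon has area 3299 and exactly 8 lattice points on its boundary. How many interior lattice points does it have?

From Pick's theorem, I = A − B/2 + 1 = 3299 − 8/2 + 1 = 3296.

3296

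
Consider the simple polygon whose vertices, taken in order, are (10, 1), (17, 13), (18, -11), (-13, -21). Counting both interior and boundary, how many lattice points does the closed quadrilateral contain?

319

By the shoelace formula, twice the signed area is |[10·13 − 17·1] + [17·(-11) − 18·13] + [18·(-21) − (-13)·(-11)] + [(-13)·1 − 10·(-21)]| = 632, so the area is 316.
Summing gcd(|Δx|,|Δy|) over the edges gives the boundary count: gcd(7,12) + gcd(1,24) + gcd(31,10) + gcd(23,22) = 1+1+1+1 = 4.
Pick's theorem gives I = A − B/2 + 1 = 316 − 4/2 + 1 = 315, so the closed region contains I + B = 315 + 4 = 319 lattice points.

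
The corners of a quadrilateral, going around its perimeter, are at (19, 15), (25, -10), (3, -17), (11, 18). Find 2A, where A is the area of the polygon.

By the shoelace formula, twice the signed area is |[19·(-10) − 25·15] + [25·(-17) − 3·(-10)] + [3·18 − 11·(-17)] + [11·15 − 19·18]| = 896, so the area is 448.

896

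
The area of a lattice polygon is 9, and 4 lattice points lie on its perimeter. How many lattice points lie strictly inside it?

8

Pick's theorem A = I + B/2 − 1 rearranges to I = A − B/2 + 1 = 9 − 4/2 + 1 = 8.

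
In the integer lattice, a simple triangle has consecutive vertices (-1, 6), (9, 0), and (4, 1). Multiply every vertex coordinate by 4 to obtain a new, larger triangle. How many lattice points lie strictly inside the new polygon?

145

By the shoelace formula, twice the signed area is |[(-1)·0 − 9·6] + [9·1 − 4·0] + [4·6 − (-1)·1]| = 20, so the area is 10.
Summing gcd(|Δx|,|Δy|) over the edges gives the boundary count: gcd(10,6) + gcd(5,1) + gcd(5,5) = 2+1+5 = 8.
Scaling by 4 multiplies the area by 4² = 16 (so the new area is 160) and multiplies the boundary lattice-point count by 4, giving 32.
By Pick's theorem, the interior count of the dilated polygon is 160 − 32/2 + 1 = 145.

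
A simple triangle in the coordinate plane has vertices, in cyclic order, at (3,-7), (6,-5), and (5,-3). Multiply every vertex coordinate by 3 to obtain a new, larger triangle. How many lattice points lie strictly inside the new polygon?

31

Using the shoelace formula, 2A = |[3·(-5) − 6·(-7)] + [6·(-3) − 5·(-5)] + [5·(-7) − 3·(-3)]| = 8, so the area is 4.
Summing gcd(|Δx|,|Δy|) over the edges gives the boundary count: gcd(3,2) + gcd(1,2) + gcd(2,4) = 1+1+2 = 4.
Scaling by 3 multiplies the area by 3² = 9 (so the new area is 36) and multiplies the boundary lattice-point count by 3, giving 12.
By Pick's theorem, the interior count of the dilated polygon is 36 − 12/2 + 1 = 31.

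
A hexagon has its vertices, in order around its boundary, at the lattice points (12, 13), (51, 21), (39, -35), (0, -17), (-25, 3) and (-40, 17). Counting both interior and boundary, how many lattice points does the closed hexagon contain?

2576

Using the shoelace formula, 2A = |[12·21 − 51·13] + [51·(-35) − 39·21] + [39·(-17) − 0·(-35)] + [0·3 − (-25)·(-17)] + [(-25)·17 − (-40)·3] + [(-40)·13 − 12·17]| = 5132, so the area is 2566.
Along each edge there are gcd(|Δx|,|Δy|)+1 lattice points, so counting each shared vertex once the boundary has gcd(39,8) + gcd(12,56) + gcd(39,18) + gcd(25,20) + gcd(15,14) + gcd(52,4) = 1+4+3+5+1+4 = 18.
Pick's theorem gives I = A − B/2 + 1 = 2566 − 18/2 + 1 = 2558, so the closed region contains I + B = 2558 + 18 = 2576 lattice points.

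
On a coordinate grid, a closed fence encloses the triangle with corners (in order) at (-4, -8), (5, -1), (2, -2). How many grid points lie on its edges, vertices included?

Along each edge there are gcd(|Δx|,|Δy|)+1 lattice points, so counting each shared vertex once the boundary has gcd(9,7) + gcd(3,1) + gcd(6,6) = 1+1+6 = 8.

8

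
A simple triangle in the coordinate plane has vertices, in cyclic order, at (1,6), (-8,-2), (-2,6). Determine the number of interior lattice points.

10

Using the shoelace formula, 2A = |[1·(-2) − (-8)·6] + [(-8)·6 − (-2)·(-2)] + [(-2)·6 − 1·6]| = 24, so the area is 12.
Summing gcd(|Δx|,|Δy|) over the edges gives the boundary count: gcd(9,8) + gcd(6,8) + gcd(3,0) = 1+2+3 = 6.
Pick's theorem gives I = A − B/2 + 1 = 12 − 6/2 + 1 = 10.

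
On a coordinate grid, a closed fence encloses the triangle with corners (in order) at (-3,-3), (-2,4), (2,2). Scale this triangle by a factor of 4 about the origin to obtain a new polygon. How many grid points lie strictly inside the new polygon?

By the shoelace formula, twice the signed area is |[(-3)·4 − (-2)·(-3)] + [(-2)·2 − 2·4] + [2·(-3) − (-3)·2]| = 30, so the area is 15.
The number of boundary lattice points is Σ gcd(|Δx|,|Δy|) = gcd(1,7) + gcd(4,2) + gcd(5,5) = 1+2+5 = 8.
Scaling by 4 multiplies the area by 4² = 16 (so the new area is 240) and multiplies the boundary lattice-point count by 4, giving 32.
By Pick's theorem, the interior count of the dilated polygon is 240 − 32/2 + 1 = 225.

225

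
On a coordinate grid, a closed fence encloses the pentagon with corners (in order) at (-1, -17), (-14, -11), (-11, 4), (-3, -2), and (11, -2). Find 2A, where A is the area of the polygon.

By the shoelace formula, twice the signed area is |((-1)·(-11) − (-14)·(-17)) + ((-14)·4 − (-11)·(-11)) + ((-11)·(-2) − (-3)·4) + ((-3)·(-2) − 11·(-2)) + (11·(-17) − (-1)·(-2))| = 531, so the area is 265.5.

531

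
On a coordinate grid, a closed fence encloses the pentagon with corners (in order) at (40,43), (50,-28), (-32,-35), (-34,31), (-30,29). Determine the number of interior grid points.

By the shoelace formula, twice the signed area is |[40·(-28) − 50·43] + [50·(-35) − (-32)·(-28)] + [(-32)·31 − (-34)·(-35)] + [(-34)·29 − (-30)·31] + [(-30)·43 − 40·29]| = 10604, so the area is 5302.
The number of boundary lattice points is Σ gcd(|Δx|,|Δy|) = gcd(10,71) + gcd(82,7) + gcd(2,66) + gcd(4,2) + gcd(70,14) = 1+1+2+2+14 = 20.
Pick's theorem gives I = A − B/2 + 1 = 5302 − 20/2 + 1 = 5293.

5293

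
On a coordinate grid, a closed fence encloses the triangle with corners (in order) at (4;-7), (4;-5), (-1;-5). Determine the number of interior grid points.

The shoelace formula gives twice the area as |(4·(-5) − 4·(-7)) + (4·(-5) − (-1)·(-5)) + ((-1)·(-7) − 4·(-5))| = 10, so the area is 5.
The number of boundary lattice points is Σ gcd(|Δx|,|Δy|) = gcd(0,2) + gcd(5,0) + gcd(5,2) = 2+5+1 = 8.
Pick's theorem gives I = A − B/2 + 1 = 5 − 8/2 + 1 = 2.

2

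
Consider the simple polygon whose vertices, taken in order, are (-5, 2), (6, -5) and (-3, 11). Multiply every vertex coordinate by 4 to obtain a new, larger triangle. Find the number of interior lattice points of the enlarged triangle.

899

By the shoelace formula, twice the signed area is |[(-5)·(-5) − 6·2] + [6·11 − (-3)·(-5)] + [(-3)·2 − (-5)·11]| = 113, so the area is 56.5.
The number of boundary lattice points is Σ gcd(|Δx|,|Δy|) = gcd(11,7) + gcd(9,16) + gcd(2,9) = 1+1+1 = 3.
Scaling by 4 multiplies the area by 4² = 16 (so the new area is 904) and multiplies the boundary lattice-point count by 4, giving 12.
By Pick's theorem, the interior count of the dilated polygon is 904 − 12/2 + 1 = 899.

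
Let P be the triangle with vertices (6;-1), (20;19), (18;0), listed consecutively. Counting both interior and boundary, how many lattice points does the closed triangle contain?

116

Using the shoelace formula, 2A = |[6·19 − 20·(-1)] + [20·0 − 18·19] + [18·(-1) − 6·0]| = 226, so the area is 113.
Along each edge there are gcd(|Δx|,|Δy|)+1 lattice points, so counting each shared vertex once the boundary has gcd(14,20) + gcd(2,19) + gcd(12,1) = 2+1+1 = 4.
Pick's theorem gives I = A − B/2 + 1 = 113 − 4/2 + 1 = 112, so the closed region contains I + B = 112 + 4 = 116 lattice points.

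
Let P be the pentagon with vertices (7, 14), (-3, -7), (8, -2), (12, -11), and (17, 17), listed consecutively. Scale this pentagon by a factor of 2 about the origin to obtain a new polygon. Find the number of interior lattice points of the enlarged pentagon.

By the shoelace formula, twice the signed area is |[7·(-7) − (-3)·14] + [(-3)·(-2) − 8·(-7)] + [8·(-11) − 12·(-2)] + [12·17 − 17·(-11)] + [17·14 − 7·17]| = 501, so the area is 501/2.
The number of boundary lattice points is Σ gcd(|Δx|,|Δy|) = gcd(10,21) + gcd(11,5) + gcd(4,9) + gcd(5,28) + gcd(10,3) = 1+1+1+1+1 = 5.
Scaling by 2 multiplies the area by 2² = 4 (so the new area is 1002) and multiplies the boundary lattice-point count by 2, giving 10.
By Pick's theorem, the interior count of the dilated polygon is 1002 − 10/2 + 1 = 998.

998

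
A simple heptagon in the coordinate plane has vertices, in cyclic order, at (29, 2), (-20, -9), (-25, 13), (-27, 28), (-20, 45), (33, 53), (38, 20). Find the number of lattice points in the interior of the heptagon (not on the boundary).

3050

By the shoelace formula, twice the signed area is |[29·(-9) − (-20)·2] + [(-20)·13 − (-25)·(-9)] + [(-25)·28 − (-27)·13] + [(-27)·45 − (-20)·28] + [(-20)·53 − 33·45] + [33·20 − 38·53] + [38·2 − 29·20]| = 6113, so the area is 6113/2.
Along each edge there are gcd(|Δx|,|Δy|)+1 lattice points, so counting each shared vertex once the boundary has gcd(49,11) + gcd(5,22) + gcd(2,15) + gcd(7,17) + gcd(53,8) + gcd(5,33) + gcd(9,18) = 1+1+1+1+1+1+9 = 15.
By Pick's theorem A = I + B/2 − 1, so I = 6113/2 − 15/2 + 1 = 3050.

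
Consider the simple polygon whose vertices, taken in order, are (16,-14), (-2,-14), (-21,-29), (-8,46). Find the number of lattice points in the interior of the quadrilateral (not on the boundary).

Using the shoelace formula, 2A = |(16·(-14) − (-2)·(-14)) + ((-2)·(-29) − (-21)·(-14)) + ((-21)·46 − (-8)·(-29)) + ((-8)·(-14) − 16·46)| = 2310, so the area is 1155.
The number of boundary lattice points is Σ gcd(|Δx|,|Δy|) = gcd(18,0) + gcd(19,15) + gcd(13,75) + gcd(24,60) = 18+1+1+12 = 32.
By Pick's theorem A = I + B/2 − 1, so I = 1155 − 32/2 + 1 = 1140.

1140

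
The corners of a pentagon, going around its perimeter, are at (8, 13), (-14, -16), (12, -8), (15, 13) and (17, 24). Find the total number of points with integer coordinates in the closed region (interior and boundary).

Using the shoelace formula, 2A = |(8·(-16) − (-14)·13) + ((-14)·(-8) − 12·(-16)) + (12·13 − 15·(-8)) + (15·24 − 17·13) + (17·13 − 8·24)| = 802, so the area is 401.
The number of boundary lattice points is Σ gcd(|Δx|,|Δy|) = gcd(22,29) + gcd(26,8) + gcd(3,21) + gcd(2,11) + gcd(9,11) = 1+2+3+1+1 = 8.
Pick's theorem gives I = A − B/2 + 1 = 401 − 8/2 + 1 = 398, so the closed region contains I + B = 398 + 8 = 406 lattice points.

406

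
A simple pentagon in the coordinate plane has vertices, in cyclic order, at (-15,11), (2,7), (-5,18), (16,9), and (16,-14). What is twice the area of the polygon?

By the shoelace formula, twice the signed area is |[(-15)·7 − 2·11] + [2·18 − (-5)·7] + [(-5)·9 − 16·18] + [16·(-14) − 16·9] + [16·11 − (-15)·(-14)]| = 791, so the area is 791/2.

791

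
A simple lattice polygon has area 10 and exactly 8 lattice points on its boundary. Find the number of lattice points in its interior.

7

From Pick's theorem, I = A − B/2 + 1 = 10 − 8/2 + 1 = 7.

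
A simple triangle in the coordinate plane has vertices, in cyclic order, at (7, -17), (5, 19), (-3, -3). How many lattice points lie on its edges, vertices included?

6

Summing gcd(|Δx|,|Δy|) over the edges gives the boundary count: gcd(2,36) + gcd(8,22) + gcd(10,14) = 2+2+2 = 6.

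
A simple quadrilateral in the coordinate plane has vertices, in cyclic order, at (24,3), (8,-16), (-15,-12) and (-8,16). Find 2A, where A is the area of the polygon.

1488

Using the shoelace formula, 2A = |[24·(-16) − 8·3] + [8·(-12) − (-15)·(-16)] + [(-15)·16 − (-8)·(-12)] + [(-8)·3 − 24·16]| = 1488, so the area is 744.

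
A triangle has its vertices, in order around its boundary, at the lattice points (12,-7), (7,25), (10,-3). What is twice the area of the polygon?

44

By the shoelace formula, twice the signed area is |(12·25 − 7·(-7)) + (7·(-3) − 10·25) + (10·(-7) − 12·(-3))| = 44, so the area is 22.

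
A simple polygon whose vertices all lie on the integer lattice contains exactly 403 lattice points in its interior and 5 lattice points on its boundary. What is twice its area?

809

By Pick's theorem, A = I + B/2 − 1 = 403 + 5/2 − 1 = 809/2.
Hence 2A = 809.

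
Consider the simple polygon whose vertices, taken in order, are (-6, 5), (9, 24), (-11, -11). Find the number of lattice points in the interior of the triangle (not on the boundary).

70

The shoelace formula gives twice the area as |((-6)·24 − 9·5) + (9·(-11) − (-11)·24) + ((-11)·5 − (-6)·(-11))| = 145, so the area is 72.5.
Summing gcd(|Δx|,|Δy|) over the edges gives the boundary count: gcd(15,19) + gcd(20,35) + gcd(5,16) = 1+5+1 = 7.
By Pick's theorem A = I + B/2 − 1, so I = 72.5 − 7/2 + 1 = 70.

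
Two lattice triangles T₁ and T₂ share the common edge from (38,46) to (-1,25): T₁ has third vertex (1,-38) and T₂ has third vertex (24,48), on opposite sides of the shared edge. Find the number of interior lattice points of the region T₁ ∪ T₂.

The union is the simple quadrilateral with vertices (38,46), (1,-38), (-1,25), (24,48) in order.
Using the shoelace formula, 2A = |[38·(-38) − 1·46] + [1·25 − (-1)·(-38)] + [(-1)·48 − 24·25] + [24·46 − 38·48]| = 2871, so the area is 2871/2.
Summing gcd(|Δx|,|Δy|) over the edges gives the boundary count: gcd(37,84) + gcd(2,63) + gcd(25,23) + gcd(14,2) = 1+1+1+2 = 5.
By Pick's theorem I = A − B/2 + 1 = 2871/2 − 5/2 + 1 = 1434.

1434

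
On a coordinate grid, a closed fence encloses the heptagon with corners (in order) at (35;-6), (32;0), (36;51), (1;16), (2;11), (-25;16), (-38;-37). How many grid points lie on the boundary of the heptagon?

43

Along each edge there are gcd(|Δx|,|Δy|)+1 lattice points, so counting each shared vertex once the boundary has gcd(3,6) + gcd(4,51) + gcd(35,35) + gcd(1,5) + gcd(27,5) + gcd(13,53) + gcd(73,31) = 3+1+35+1+1+1+1 = 43.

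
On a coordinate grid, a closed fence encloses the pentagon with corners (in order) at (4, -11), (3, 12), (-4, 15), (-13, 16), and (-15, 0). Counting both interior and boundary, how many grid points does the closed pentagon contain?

359

The shoelace formula gives twice the area as |(4·12 − 3·(-11)) + (3·15 − (-4)·12) + ((-4)·16 − (-13)·15) + ((-13)·0 − (-15)·16) + ((-15)·(-11) − 4·0)| = 710, so the area is 355.
Summing gcd(|Δx|,|Δy|) over the edges gives the boundary count: gcd(1,23) + gcd(7,3) + gcd(9,1) + gcd(2,16) + gcd(19,11) = 1+1+1+2+1 = 6.
Pick's theorem gives I = A − B/2 + 1 = 355 − 6/2 + 1 = 353, so the closed region contains I + B = 353 + 6 = 359 lattice points.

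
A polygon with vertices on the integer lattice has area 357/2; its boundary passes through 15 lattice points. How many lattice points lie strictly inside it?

172

Pick's theorem A = I + B/2 − 1 rearranges to I = A − B/2 + 1 = 357/2 − 15/2 + 1 = 172.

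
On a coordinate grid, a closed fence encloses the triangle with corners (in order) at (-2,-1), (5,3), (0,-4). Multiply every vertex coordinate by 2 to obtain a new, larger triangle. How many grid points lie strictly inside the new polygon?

The shoelace formula gives twice the area as |((-2)·3 − 5·(-1)) + (5·(-4) − 0·3) + (0·(-1) − (-2)·(-4))| = 29, so the area is 29/2.
Along each edge there are gcd(|Δx|,|Δy|)+1 lattice points, so counting each shared vertex once the boundary has gcd(7,4) + gcd(5,7) + gcd(2,3) = 1+1+1 = 3.
Scaling by 2 multiplies the area by 2² = 4 (so the new area is 58) and multiplies the boundary lattice-point count by 2, giving 6.
By Pick's theorem, the interior count of the dilated polygon is 58 − 6/2 + 1 = 56.

56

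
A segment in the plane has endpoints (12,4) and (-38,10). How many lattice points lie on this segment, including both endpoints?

The number of lattice points on a segment between lattice points is gcd(|Δx|,|Δy|) + 1 = gcd(50,6) + 1 = 2 + 1 = 3.

3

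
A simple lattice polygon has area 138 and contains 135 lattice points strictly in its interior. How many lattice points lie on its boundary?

8

Pick's theorem gives A = I + B/2 − 1, so B = 2(A − I + 1) = 2(138 − 135 + 1) = 8.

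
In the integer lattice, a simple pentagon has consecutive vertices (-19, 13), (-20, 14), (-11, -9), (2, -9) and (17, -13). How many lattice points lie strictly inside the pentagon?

By the shoelace formula, twice the signed area is |((-19)·14 − (-20)·13) + ((-20)·(-9) − (-11)·14) + ((-11)·(-9) − 2·(-9)) + (2·(-13) − 17·(-9)) + (17·13 − (-19)·(-13))| = 546, so the area is 273.
The number of boundary lattice points is Σ gcd(|Δx|,|Δy|) = gcd(1,1) + gcd(9,23) + gcd(13,0) + gcd(15,4) + gcd(36,26) = 1+1+13+1+2 = 18.
Pick's theorem gives I = A − B/2 + 1 = 273 − 18/2 + 1 = 265.

265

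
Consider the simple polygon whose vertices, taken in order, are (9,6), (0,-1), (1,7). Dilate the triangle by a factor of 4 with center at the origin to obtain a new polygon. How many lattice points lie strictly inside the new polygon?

515

The shoelace formula gives twice the area as |[9·(-1) − 0·6] + [0·7 − 1·(-1)] + [1·6 − 9·7]| = 65, so the area is 32.5.
Along each edge there are gcd(|Δx|,|Δy|)+1 lattice points, so counting each shared vertex once the boundary has gcd(9,7) + gcd(1,8) + gcd(8,1) = 1+1+1 = 3.
Scaling by 4 multiplies the area by 4² = 16 (so the new area is 520) and multiplies the boundary lattice-point count by 4, giving 12.
By Pick's theorem, the interior count of the dilated polygon is 520 − 12/2 + 1 = 515.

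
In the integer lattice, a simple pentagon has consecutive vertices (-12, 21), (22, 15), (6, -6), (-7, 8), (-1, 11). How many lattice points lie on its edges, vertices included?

8

Summing gcd(|Δx|,|Δy|) over the edges gives the boundary count: gcd(34,6) + gcd(16,21) + gcd(13,14) + gcd(6,3) + gcd(11,10) = 2+1+1+3+1 = 8.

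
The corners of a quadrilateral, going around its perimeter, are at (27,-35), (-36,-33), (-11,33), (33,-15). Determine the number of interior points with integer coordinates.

2685

Using the shoelace formula, 2A = |[27·(-33) − (-36)·(-35)] + [(-36)·33 − (-11)·(-33)] + [(-11)·(-15) − 33·33] + [33·(-35) − 27·(-15)]| = 5376, so the area is 2688.
Summing gcd(|Δx|,|Δy|) over the edges gives the boundary count: gcd(63,2) + gcd(25,66) + gcd(44,48) + gcd(6,20) = 1+1+4+2 = 8.
Pick's theorem gives I = A − B/2 + 1 = 2688 − 8/2 + 1 = 2685.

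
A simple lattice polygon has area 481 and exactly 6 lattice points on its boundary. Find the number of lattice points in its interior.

From Pick's theorem, I = A − B/2 + 1 = 481 − 6/2 + 1 = 479.

479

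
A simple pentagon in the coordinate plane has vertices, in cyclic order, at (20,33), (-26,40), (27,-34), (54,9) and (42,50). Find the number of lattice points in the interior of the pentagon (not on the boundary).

The shoelace formula gives twice the area as |[20·40 − (-26)·33] + [(-26)·(-34) − 27·40] + [27·9 − 54·(-34)] + [54·50 − 42·9] + [42·33 − 20·50]| = 6249, so the area is 3124.5.
Summing gcd(|Δx|,|Δy|) over the edges gives the boundary count: gcd(46,7) + gcd(53,74) + gcd(27,43) + gcd(12,41) + gcd(22,17) = 1+1+1+1+1 = 5.
Pick's theorem gives I = A − B/2 + 1 = 3124.5 − 5/2 + 1 = 3123.

3123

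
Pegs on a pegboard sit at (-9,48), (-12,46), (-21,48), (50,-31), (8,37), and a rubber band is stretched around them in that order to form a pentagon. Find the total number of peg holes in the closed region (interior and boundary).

The shoelace formula gives twice the area as |((-9)·46 − (-12)·48) + ((-12)·48 − (-21)·46) + ((-21)·(-31) − 50·48) + (50·37 − 8·(-31)) + (8·48 − (-9)·37)| = 1618, so the area is 809.
Along each edge there are gcd(|Δx|,|Δy|)+1 lattice points, so counting each shared vertex once the boundary has gcd(3,2) + gcd(9,2) + gcd(71,79) + gcd(42,68) + gcd(17,11) = 1+1+1+2+1 = 6.
Pick's theorem gives I = A − B/2 + 1 = 809 − 6/2 + 1 = 807, so the closed region contains I + B = 807 + 6 = 813 lattice points.

813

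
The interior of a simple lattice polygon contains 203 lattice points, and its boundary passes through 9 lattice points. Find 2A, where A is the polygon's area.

413

By Pick's theorem, A = I + B/2 − 1 = 203 + 9/2 − 1 = 413/2.
Hence 2A = 413.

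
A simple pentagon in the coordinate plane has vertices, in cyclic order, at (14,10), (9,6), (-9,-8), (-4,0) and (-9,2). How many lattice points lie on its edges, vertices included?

6

Along each edge there are gcd(|Δx|,|Δy|)+1 lattice points, so counting each shared vertex once the boundary has gcd(5,4) + gcd(18,14) + gcd(5,8) + gcd(5,2) + gcd(23,8) = 1+2+1+1+1 = 6.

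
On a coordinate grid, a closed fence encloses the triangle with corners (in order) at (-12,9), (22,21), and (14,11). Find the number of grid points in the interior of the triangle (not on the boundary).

120

The shoelace formula gives twice the area as |((-12)·21 − 22·9) + (22·11 − 14·21) + (14·9 − (-12)·11)| = 244, so the area is 122.
The number of boundary lattice points is Σ gcd(|Δx|,|Δy|) = gcd(34,12) + gcd(8,10) + gcd(26,2) = 2+2+2 = 6.
By Pick's theorem A = I + B/2 − 1, so I = 122 − 6/2 + 1 = 120.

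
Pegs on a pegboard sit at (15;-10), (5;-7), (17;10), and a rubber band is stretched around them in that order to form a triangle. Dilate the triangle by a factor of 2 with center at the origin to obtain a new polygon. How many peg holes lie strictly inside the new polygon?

409

By the shoelace formula, twice the signed area is |[15·(-7) − 5·(-10)] + [5·10 − 17·(-7)] + [17·(-10) − 15·10]| = 206, so the area is 103.
The number of boundary lattice points is Σ gcd(|Δx|,|Δy|) = gcd(10,3) + gcd(12,17) + gcd(2,20) = 1+1+2 = 4.
Scaling by 2 multiplies the area by 2² = 4 (so the new area is 412) and multiplies the boundary lattice-point count by 2, giving 8.
By Pick's theorem, the interior count of the dilated polygon is 412 − 8/2 + 1 = 409.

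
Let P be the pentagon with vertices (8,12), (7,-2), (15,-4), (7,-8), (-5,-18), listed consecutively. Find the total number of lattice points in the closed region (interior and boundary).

By the shoelace formula, twice the signed area is |[8·(-2) − 7·12] + [7·(-4) − 15·(-2)] + [15·(-8) − 7·(-4)] + [7·(-18) − (-5)·(-8)] + [(-5)·12 − 8·(-18)]| = 272, so the area is 136.
The number of boundary lattice points is Σ gcd(|Δx|,|Δy|) = gcd(1,14) + gcd(8,2) + gcd(8,4) + gcd(12,10) + gcd(13,30) = 1+2+4+2+1 = 10.
Pick's theorem gives I = A − B/2 + 1 = 136 − 10/2 + 1 = 132, so the closed region contains I + B = 132 + 10 = 142 lattice points.

142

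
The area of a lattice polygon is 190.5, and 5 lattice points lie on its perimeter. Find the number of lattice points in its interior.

189

Pick's theorem A = I + B/2 − 1 rearranges to I = A − B/2 + 1 = 190.5 − 5/2 + 1 = 189.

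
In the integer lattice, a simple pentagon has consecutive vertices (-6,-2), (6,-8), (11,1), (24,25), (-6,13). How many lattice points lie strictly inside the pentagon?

Using the shoelace formula, 2A = |((-6)·(-8) − 6·(-2)) + (6·1 − 11·(-8)) + (11·25 − 24·1) + (24·13 − (-6)·25) + ((-6)·(-2) − (-6)·13)| = 957, so the area is 957/2.
Summing gcd(|Δx|,|Δy|) over the edges gives the boundary count: gcd(12,6) + gcd(5,9) + gcd(13,24) + gcd(30,12) + gcd(0,15) = 6+1+1+6+15 = 29.
Pick's theorem gives I = A − B/2 + 1 = 957/2 − 29/2 + 1 = 465.

465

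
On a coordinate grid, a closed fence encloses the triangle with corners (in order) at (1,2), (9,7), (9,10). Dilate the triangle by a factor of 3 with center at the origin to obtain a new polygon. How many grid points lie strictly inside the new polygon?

91

Using the shoelace formula, 2A = |[1·7 − 9·2] + [9·10 − 9·7] + [9·2 − 1·10]| = 24, so the area is 12.
The number of boundary lattice points is Σ gcd(|Δx|,|Δy|) = gcd(8,5) + gcd(0,3) + gcd(8,8) = 1+3+8 = 12.
Scaling by 3 multiplies the area by 3² = 9 (so the new area is 108) and multiplies the boundary lattice-point count by 3, giving 36.
By Pick's theorem, the interior count of the dilated polygon is 108 − 36/2 + 1 = 91.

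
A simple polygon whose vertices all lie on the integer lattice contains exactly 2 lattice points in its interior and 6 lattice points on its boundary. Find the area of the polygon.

4

Pick's theorem states A = I + B/2 − 1, so A = 2 + 6/2 − 1 = 4.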